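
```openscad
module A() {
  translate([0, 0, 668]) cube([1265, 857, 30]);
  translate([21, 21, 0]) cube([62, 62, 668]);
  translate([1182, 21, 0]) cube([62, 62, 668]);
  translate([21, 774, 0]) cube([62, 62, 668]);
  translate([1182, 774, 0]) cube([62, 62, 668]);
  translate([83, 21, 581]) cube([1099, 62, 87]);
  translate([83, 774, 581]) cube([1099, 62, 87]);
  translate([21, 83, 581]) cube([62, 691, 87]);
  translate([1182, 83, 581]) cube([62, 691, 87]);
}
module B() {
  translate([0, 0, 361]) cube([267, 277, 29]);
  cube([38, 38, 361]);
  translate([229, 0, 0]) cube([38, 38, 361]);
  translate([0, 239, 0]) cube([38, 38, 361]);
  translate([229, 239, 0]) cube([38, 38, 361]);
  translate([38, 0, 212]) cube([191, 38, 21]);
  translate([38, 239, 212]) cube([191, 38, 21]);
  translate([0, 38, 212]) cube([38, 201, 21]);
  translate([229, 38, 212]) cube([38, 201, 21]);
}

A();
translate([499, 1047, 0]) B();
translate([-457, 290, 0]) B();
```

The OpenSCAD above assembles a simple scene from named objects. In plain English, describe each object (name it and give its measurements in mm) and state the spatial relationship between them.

A is a rectangular dining table. The top is 1265×857×30 mm with its upper surface at z = 698 mm. It stands on four 62×62 mm square legs, each inset 21 mm from the nearest pair of top edges, running from the floor to the underside of the top. Four apron rails, 62 mm thick and 87 mm tall, run between adjacent legs with their top edges flush with the underside of the top and their outer faces flush with the legs' outer faces.

B is a simple wooden stool: a rectangular seat 267 mm (x) by 277 mm (y), 29 mm thick, top face at z = 390 mm, on four square legs, each 38×38 mm in cross-section. The legs rest on z = 0, each flush with a corner of the seat. Four stretchers, 38 mm wide and 21 mm tall, connect adjacent legs with their undersides at z = 212 mm, each running between the inner faces of the legs it joins and aligned with the legs' outer faces on the other axis.

Two stools sit around the table at the +y, −x sides.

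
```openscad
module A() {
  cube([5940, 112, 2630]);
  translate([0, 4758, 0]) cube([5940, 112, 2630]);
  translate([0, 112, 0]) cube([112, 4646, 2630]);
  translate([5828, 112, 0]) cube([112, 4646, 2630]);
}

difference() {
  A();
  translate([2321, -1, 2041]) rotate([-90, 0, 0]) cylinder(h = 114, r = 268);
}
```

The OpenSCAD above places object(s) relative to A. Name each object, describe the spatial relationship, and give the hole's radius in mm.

The subtracted cylinder has r = 268 mm.

A is a house frame. The house frame has a circular hole through its front wall. The hole's radius is 268 mm.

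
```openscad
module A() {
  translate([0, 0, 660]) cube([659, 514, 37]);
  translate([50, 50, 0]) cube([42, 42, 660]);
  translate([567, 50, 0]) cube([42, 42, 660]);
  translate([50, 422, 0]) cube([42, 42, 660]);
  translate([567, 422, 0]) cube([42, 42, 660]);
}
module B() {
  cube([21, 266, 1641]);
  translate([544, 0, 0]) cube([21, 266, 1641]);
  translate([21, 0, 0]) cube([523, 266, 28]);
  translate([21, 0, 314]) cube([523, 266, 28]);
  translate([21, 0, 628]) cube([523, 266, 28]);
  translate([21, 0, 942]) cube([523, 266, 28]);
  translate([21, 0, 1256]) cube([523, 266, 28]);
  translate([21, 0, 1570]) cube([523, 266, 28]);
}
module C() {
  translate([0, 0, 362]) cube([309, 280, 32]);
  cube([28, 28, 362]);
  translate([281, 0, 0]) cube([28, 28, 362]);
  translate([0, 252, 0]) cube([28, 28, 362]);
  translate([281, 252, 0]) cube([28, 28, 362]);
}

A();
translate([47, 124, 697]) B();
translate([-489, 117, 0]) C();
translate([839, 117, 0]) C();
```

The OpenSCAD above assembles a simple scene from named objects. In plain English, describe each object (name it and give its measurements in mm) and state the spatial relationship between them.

A is a table: top 659 mm (x) × 514 mm (y), 37 mm thick, upper face at z = 697 mm, on four 42×42 mm square legs, each inset 50 mm from the nearest pair of top edges, running from z = 0 to the bottom of the top.

B is an open bookshelf. Two side panels, each 21 mm thick, 266 mm deep and 1641 mm tall, stand 565 mm apart (outside-to-outside). Between them sit 6 shelves, each 28 mm thick and 266 mm deep, spanning the full gap between the sides. The bottom shelf rests on the floor (its underside at z = 0) and the clear gap between one shelf's top and the next shelf's underside is 286 mm.

C is a four-legged stool. The seat is a 309×280×32 mm slab whose top surface is at z = 394 mm; four square legs, each 28×28 mm in cross-section, run from the floor (z = 0) to the underside of the seat, each flush with a corner of the seat.

The bookshelf is on top of the table, centred. Two stools sit around the table at the −x, +x sides.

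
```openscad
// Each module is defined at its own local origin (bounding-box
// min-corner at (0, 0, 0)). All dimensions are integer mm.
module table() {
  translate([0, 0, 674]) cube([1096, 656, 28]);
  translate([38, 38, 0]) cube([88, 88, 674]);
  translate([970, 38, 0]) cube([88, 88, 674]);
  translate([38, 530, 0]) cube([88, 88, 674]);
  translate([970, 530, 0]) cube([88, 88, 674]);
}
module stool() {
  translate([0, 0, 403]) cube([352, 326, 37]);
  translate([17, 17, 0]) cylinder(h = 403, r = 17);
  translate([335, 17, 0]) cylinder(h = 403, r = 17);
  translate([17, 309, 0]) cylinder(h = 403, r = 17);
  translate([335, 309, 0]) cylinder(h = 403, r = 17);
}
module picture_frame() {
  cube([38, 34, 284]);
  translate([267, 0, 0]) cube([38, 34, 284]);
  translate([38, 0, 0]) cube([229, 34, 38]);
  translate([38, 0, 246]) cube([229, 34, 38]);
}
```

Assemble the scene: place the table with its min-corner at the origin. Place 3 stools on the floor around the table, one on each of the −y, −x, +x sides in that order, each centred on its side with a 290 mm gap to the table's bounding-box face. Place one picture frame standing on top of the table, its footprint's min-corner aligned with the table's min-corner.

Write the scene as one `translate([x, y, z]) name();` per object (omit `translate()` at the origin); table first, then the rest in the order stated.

table();
translate([372, -616, 0]) stool();
translate([-642, 165, 0]) stool();
translate([1386, 165, 0]) stool();
translate([0, 0, 702]) picture_frame();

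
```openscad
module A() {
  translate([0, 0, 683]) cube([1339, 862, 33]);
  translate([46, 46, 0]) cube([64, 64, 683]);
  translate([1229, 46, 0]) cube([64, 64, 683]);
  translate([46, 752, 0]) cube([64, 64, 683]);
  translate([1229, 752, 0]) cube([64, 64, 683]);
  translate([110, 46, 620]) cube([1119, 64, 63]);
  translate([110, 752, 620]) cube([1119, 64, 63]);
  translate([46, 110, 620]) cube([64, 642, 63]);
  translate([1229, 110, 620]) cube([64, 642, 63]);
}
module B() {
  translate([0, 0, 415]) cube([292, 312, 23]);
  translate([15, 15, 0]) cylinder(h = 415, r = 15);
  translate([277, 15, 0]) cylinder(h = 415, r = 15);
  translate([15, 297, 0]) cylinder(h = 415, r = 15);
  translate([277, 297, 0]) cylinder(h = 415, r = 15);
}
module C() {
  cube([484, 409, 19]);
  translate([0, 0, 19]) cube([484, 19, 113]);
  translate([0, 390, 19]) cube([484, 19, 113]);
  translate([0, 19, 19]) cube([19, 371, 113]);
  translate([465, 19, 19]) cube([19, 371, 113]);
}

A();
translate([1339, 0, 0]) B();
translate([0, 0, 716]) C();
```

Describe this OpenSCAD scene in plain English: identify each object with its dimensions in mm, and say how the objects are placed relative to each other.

A is a table with a 1339×862 mm rectangular top, 33 mm thick, top surface at z = 716 mm, supported by four 64×64 mm square legs, each inset 46 mm from the nearest pair of top edges, running from the floor. Four apron rails, 64 mm thick and 63 mm tall, run between adjacent legs with their top edges flush with the underside of the top and their outer faces flush with the legs' outer faces.

B is a four-legged stool. The seat is 292×312 mm, 23 mm thick, top at z = 438 mm. It stands on four round legs, each 30 mm in diameter, from z = 0 to the seat underside, each leg's axis is inset half a diameter from the nearest pair of seat edges (so the leg's bounding box is flush with the corner).

C is an open storage box with external size 484×409×132 mm and wall thickness 19 mm (the base is also 19 mm thick). The base covers the whole footprint; the four walls stand on the base, with the y-facing walls full-width and the x-facing walls fitting between their inner faces.

The stool is against the table's +x side, with their −y faces flush. The open box is on top of the table.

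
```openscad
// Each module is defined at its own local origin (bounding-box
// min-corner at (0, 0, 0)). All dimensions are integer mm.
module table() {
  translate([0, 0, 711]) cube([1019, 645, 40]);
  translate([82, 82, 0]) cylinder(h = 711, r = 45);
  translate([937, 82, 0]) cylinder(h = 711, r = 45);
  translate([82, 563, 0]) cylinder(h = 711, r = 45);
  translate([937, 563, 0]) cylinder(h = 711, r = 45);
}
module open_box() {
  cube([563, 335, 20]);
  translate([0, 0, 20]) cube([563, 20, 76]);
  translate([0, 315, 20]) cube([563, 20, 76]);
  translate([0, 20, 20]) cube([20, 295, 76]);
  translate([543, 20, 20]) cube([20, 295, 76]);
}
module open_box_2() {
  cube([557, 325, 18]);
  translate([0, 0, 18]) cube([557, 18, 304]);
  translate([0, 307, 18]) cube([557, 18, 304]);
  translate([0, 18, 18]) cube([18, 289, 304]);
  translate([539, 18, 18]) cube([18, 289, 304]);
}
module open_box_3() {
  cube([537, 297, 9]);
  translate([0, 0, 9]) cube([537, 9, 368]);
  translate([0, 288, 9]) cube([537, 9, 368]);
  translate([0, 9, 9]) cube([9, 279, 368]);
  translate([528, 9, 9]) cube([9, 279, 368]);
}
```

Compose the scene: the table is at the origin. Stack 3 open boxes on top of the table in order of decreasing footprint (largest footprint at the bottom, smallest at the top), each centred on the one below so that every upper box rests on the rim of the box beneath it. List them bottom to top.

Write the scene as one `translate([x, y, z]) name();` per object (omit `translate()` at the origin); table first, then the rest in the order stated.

table();
translate([228, 155, 751]) open_box();
translate([231, 160, 847]) open_box_2();
translate([241, 174, 1169]) open_box_3();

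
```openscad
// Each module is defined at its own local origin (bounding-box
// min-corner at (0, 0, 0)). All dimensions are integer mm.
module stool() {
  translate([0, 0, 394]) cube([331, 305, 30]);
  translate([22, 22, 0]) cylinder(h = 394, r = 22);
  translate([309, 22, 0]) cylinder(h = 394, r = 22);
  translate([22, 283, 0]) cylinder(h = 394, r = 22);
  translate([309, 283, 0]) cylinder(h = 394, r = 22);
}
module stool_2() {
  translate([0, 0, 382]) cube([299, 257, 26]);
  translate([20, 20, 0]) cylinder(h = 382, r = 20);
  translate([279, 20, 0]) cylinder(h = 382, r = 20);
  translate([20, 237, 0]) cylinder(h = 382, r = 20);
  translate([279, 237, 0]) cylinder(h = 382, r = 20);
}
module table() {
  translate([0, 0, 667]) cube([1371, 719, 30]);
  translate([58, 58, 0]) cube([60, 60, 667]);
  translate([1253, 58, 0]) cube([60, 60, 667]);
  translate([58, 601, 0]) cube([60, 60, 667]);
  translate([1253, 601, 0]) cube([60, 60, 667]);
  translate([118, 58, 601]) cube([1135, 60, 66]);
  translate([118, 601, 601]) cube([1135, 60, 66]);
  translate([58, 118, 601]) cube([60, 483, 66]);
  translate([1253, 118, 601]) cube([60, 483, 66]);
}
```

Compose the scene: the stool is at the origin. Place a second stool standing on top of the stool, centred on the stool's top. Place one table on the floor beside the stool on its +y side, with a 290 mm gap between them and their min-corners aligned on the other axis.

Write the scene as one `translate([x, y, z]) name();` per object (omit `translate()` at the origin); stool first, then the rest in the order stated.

stool();
translate([16, 24, 424]) stool_2();
translate([0, 595, 0]) table();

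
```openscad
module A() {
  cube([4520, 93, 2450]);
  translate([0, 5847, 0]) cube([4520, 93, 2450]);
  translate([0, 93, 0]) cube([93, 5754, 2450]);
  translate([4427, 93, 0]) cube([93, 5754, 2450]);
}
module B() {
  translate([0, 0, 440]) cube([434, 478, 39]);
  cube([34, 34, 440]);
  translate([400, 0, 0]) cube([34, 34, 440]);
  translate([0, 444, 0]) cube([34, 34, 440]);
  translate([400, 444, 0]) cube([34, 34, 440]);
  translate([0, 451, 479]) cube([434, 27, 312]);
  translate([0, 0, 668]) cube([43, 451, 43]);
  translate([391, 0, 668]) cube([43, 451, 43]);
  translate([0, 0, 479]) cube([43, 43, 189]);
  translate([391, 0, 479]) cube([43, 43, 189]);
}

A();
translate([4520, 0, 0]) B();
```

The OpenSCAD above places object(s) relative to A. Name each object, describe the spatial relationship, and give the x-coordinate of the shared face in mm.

The house frame's +x face and the chair's −x face are both at x = 4520 mm.

A is a house frame. B is a chair. The chair is against the house frame's +x side, with their −y faces flush. The x-coordinate of the shared face is 4520 mm.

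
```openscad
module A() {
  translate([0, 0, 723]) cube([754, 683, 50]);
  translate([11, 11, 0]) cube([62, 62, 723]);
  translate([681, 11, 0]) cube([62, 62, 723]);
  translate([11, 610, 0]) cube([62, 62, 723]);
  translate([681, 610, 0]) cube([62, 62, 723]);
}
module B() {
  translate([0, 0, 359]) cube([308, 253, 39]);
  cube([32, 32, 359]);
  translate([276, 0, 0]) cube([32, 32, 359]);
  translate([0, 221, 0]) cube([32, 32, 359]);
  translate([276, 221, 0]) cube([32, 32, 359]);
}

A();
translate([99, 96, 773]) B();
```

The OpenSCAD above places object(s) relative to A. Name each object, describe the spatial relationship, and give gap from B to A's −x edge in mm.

The stool's min-x is at 99; the table's min-x is 0; gap = 99 mm.

A is a table. B is a stool. The stool is on top of the table. The gap from the stool to the table's −x edge is 99 mm.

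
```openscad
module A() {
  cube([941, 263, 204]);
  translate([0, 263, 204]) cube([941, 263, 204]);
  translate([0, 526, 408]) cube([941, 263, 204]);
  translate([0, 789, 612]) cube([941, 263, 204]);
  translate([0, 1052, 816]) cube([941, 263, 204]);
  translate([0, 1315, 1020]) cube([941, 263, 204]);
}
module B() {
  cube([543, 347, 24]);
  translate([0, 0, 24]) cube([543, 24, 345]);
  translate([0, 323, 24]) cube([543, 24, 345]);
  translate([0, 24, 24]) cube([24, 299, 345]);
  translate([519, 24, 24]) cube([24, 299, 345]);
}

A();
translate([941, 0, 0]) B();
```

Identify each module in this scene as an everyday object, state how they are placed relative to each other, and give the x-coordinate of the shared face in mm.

A is a staircase. B is an open box. The open box is against the staircase's +x side, with their −y faces flush. The x-coordinate of the shared face is 941 mm.

The staircase's +x face and the open box's −x face are both at x = 941 mm.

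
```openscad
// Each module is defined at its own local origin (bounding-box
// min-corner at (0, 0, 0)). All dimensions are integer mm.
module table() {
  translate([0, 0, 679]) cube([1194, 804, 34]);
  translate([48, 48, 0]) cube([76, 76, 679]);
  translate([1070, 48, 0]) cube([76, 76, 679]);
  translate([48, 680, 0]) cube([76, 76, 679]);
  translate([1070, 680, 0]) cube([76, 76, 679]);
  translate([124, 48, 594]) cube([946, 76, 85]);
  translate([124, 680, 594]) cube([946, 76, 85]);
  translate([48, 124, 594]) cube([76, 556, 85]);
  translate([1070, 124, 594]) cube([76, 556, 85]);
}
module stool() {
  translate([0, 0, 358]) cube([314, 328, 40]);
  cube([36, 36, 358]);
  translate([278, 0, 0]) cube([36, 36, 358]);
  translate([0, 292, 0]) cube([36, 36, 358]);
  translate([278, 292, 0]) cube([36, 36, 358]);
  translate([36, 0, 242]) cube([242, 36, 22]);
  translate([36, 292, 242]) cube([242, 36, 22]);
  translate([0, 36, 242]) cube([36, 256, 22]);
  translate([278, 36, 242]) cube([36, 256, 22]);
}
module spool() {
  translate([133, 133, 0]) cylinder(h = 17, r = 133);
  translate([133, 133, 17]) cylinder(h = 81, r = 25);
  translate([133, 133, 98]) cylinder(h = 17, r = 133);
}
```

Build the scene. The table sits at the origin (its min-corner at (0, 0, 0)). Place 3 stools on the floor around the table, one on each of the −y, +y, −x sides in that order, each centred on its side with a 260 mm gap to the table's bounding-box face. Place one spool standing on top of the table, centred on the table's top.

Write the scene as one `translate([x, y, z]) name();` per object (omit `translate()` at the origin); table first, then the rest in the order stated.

table();
translate([440, -588, 0]) stool();
translate([440, 1064, 0]) stool();
translate([-574, 238, 0]) stool();
translate([464, 269, 713]) spool();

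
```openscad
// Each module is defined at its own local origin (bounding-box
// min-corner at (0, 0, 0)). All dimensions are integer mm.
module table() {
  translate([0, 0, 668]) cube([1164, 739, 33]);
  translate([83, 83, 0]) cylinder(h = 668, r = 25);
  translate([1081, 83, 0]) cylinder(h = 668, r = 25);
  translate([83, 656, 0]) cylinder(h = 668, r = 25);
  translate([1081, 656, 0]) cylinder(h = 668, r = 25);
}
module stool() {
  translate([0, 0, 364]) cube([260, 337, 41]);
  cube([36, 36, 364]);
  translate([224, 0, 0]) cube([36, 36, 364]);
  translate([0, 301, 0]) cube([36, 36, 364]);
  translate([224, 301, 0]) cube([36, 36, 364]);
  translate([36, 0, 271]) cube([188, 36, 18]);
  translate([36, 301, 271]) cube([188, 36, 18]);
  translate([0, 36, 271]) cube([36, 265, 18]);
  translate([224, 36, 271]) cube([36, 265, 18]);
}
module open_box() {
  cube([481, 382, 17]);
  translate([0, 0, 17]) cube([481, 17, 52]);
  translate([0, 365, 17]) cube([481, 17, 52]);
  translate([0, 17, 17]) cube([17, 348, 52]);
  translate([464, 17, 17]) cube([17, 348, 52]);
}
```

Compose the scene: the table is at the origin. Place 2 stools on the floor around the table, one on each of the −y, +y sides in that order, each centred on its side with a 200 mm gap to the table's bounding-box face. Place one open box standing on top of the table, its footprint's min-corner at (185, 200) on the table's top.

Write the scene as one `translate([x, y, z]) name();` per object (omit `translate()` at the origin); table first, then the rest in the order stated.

table();
translate([452, -537, 0]) stool();
translate([452, 939, 0]) stool();
translate([185, 200, 701]) open_box();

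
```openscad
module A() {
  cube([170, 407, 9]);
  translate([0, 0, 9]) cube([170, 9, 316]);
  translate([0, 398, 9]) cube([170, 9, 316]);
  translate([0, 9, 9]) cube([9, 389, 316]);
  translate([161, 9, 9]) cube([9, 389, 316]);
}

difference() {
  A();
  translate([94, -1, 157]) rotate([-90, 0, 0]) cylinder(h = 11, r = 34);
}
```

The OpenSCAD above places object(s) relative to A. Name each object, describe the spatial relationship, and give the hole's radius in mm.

A is an open box. The open box has a circular hole through its front wall. The hole's radius is 34 mm.

The subtracted cylinder has r = 34 mm.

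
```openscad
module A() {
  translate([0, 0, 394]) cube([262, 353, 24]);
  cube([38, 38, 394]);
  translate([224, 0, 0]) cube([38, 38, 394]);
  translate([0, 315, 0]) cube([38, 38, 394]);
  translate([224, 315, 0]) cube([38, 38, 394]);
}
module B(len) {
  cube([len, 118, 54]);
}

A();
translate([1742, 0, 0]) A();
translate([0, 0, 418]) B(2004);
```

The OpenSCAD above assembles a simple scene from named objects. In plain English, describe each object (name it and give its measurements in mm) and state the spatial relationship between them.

A is a simple wooden stool: a rectangular seat 262 mm (x) by 353 mm (y), 24 mm thick, top face at z = 418 mm, on four square legs, each 38×38 mm in cross-section. The legs rest on z = 0, each flush with a corner of the seat.

B is a rectangular beam 2004 mm long (x), 118 mm deep (y), 54 mm thick (z).

The beam spans the tops of two stools placed 1480 mm apart, resting at z = 418 mm.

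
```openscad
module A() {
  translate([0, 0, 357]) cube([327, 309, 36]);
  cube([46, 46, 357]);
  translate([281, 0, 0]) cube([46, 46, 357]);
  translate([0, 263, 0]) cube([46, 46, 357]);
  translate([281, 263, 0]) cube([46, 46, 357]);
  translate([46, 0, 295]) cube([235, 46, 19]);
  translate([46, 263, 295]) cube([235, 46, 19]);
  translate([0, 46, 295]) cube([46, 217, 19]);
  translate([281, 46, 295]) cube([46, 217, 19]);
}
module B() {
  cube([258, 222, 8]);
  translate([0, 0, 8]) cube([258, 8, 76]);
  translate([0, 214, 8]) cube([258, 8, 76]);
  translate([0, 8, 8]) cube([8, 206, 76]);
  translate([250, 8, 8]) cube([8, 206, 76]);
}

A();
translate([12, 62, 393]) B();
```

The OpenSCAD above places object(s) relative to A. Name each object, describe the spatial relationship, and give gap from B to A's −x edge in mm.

The open box's min-x is at 12; the stool's min-x is 0; gap = 12 mm.

A is a stool. B is an open box. The open box is on top of the stool. The gap from the open box to the stool's −x edge is 12 mm.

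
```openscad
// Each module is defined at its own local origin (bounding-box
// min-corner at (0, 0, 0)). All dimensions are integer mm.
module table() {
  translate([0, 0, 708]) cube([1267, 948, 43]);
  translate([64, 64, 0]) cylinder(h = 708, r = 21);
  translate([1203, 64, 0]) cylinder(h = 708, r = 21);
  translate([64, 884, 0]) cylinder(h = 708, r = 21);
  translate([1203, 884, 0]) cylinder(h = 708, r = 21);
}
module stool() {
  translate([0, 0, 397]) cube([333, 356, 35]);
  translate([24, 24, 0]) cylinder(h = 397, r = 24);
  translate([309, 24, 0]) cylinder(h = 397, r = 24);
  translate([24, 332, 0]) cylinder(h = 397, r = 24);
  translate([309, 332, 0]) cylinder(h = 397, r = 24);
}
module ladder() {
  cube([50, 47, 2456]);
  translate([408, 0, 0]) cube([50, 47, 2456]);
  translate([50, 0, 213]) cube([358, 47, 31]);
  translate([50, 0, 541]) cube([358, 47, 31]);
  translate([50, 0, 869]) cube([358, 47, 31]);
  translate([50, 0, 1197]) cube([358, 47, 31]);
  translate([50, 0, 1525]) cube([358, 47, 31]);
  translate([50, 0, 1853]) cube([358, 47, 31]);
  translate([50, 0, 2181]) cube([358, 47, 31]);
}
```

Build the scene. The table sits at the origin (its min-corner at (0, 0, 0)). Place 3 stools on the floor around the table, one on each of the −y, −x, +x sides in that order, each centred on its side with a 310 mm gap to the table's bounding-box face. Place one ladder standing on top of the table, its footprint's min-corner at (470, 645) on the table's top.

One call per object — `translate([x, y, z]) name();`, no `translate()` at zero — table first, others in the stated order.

table();
translate([467, -666, 0]) stool();
translate([-643, 296, 0]) stool();
translate([1577, 296, 0]) stool();
translate([470, 645, 751]) ladder();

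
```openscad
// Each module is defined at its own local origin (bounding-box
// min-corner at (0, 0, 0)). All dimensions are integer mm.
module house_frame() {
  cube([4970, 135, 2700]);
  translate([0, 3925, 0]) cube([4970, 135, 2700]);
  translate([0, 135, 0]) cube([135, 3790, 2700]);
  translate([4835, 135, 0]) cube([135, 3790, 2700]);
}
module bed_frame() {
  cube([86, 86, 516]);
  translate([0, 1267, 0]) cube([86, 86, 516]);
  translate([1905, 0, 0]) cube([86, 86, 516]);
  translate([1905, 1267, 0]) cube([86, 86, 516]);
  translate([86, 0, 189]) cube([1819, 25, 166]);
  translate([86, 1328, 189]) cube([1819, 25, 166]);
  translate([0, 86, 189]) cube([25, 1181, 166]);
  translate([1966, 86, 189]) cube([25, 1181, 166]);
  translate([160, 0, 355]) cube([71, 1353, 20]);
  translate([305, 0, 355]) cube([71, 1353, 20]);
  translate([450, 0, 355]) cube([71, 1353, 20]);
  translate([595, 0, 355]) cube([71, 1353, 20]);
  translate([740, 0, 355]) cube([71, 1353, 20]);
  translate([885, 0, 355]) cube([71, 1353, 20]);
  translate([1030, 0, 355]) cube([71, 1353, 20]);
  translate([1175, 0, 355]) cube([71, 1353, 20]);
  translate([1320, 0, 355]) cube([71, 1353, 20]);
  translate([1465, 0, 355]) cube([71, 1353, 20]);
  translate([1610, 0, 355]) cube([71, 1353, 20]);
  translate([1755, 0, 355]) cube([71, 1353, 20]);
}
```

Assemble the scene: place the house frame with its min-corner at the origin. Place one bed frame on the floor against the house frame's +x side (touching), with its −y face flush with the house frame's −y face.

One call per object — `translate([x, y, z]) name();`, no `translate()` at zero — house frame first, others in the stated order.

house_frame();
translate([4970, 0, 0]) bed_frame();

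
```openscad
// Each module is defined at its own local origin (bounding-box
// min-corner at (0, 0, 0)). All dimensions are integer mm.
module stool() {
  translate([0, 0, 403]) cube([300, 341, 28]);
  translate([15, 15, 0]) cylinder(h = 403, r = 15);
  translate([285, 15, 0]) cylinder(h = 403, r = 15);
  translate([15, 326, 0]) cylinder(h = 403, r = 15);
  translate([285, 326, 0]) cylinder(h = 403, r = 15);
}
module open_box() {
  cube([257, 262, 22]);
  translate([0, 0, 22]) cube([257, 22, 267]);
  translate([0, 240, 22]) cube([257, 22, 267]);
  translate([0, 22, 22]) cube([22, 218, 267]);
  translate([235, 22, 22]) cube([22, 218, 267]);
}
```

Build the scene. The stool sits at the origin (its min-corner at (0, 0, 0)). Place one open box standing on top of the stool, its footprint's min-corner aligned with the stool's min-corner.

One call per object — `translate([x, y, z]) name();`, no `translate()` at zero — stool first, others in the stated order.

stool();
translate([0, 0, 431]) open_box();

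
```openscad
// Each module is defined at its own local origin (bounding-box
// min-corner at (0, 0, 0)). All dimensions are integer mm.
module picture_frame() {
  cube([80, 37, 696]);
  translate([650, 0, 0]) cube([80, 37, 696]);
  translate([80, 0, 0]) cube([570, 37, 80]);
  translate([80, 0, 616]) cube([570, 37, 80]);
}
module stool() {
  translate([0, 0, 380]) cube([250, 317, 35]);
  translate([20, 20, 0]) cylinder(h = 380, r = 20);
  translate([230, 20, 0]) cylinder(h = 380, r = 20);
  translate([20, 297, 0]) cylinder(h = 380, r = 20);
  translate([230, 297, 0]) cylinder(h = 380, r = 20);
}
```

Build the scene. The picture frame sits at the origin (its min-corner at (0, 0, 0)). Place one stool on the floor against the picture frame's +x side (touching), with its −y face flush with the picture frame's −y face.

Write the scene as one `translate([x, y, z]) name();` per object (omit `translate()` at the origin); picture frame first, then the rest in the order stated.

picture_frame();
translate([730, 0, 0]) stool();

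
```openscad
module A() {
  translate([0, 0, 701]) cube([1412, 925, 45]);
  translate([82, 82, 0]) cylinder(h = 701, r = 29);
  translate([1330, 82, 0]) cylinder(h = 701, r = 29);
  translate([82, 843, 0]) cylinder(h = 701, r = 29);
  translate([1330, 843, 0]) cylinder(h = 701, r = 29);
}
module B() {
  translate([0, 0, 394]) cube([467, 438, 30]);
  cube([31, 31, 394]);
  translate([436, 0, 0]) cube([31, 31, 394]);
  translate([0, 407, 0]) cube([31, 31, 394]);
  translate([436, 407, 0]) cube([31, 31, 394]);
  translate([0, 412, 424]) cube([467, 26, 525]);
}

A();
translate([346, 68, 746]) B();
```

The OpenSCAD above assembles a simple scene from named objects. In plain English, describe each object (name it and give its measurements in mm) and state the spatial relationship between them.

A is a table with a 1412×925 mm rectangular top, 45 mm thick, top surface at z = 746 mm, supported by four round legs of 58 mm diameter, each leg's bounding box inset 53 mm from the nearest pair of top edges, running from the floor.

B is a chair: 467×438 mm seat, 30 mm thick, top at z = 424 mm, on four 31 mm square corner legs flush with the seat edges. A 26 mm thick backrest slab spans the full seat width, extending 525 mm above the seat top, its back face flush with the seat's +y edge.

The chair is on top of the table.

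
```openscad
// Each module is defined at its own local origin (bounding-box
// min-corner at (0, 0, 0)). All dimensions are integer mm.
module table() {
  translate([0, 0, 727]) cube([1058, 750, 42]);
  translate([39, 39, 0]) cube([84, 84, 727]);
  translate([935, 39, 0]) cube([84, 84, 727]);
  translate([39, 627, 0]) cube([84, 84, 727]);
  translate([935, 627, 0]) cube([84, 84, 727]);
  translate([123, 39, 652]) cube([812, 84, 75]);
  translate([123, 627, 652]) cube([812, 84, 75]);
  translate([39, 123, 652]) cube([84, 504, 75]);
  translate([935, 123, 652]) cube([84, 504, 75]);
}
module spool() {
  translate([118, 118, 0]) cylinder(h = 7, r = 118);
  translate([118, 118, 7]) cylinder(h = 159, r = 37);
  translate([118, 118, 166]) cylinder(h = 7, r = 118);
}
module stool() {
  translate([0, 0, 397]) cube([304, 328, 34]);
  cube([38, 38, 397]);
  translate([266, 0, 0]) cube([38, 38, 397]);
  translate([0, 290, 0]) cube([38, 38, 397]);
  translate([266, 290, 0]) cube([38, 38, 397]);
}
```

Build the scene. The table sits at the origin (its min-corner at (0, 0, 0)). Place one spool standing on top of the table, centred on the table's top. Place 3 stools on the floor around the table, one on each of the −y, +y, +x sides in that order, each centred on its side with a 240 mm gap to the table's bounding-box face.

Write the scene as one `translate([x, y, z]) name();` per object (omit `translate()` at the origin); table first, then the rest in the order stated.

table();
translate([411, 257, 769]) spool();
translate([377, -568, 0]) stool();
translate([377, 990, 0]) stool();
translate([1298, 211, 0]) stool();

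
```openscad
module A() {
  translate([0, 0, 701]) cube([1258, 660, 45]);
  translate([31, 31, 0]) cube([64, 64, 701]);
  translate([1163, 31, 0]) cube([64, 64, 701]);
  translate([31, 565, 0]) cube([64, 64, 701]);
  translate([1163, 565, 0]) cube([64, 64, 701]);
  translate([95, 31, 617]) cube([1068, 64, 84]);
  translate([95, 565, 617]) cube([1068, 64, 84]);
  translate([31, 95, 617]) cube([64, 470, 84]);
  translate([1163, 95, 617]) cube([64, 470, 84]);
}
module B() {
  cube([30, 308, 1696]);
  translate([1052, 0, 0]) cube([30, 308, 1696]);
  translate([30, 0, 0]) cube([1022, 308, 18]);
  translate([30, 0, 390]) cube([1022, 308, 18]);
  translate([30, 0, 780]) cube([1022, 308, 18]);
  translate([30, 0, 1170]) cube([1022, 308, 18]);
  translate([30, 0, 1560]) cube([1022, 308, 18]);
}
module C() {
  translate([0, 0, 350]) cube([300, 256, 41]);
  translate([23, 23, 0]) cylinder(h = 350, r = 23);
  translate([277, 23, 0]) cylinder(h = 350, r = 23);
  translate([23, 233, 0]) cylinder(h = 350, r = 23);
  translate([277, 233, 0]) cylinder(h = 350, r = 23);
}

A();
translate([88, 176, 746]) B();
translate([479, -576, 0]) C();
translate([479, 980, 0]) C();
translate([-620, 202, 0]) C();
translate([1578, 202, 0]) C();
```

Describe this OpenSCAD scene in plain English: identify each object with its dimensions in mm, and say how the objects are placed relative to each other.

A is a table with a 1258×660 mm rectangular top, 45 mm thick, top surface at z = 746 mm, supported by four 64×64 mm square legs, each inset 31 mm from the nearest pair of top edges, running from the floor. Four apron rails, 64 mm thick and 84 mm tall, run between adjacent legs with their top edges flush with the underside of the top and their outer faces flush with the legs' outer faces.

B is a bookshelf 1082 mm wide overall, 308 mm deep and 1696 mm tall. The two sides are 30 mm thick vertical panels. 5 horizontal shelves of 18 mm thickness span between the inner faces of the sides; the lowest shelf sits on the floor and shelves are stacked with a clear vertical gap of 372 mm between each pair.

C is a simple wooden stool: a rectangular seat 300 mm (x) by 256 mm (y), 41 mm thick, top face at z = 391 mm, on four round legs, each 46 mm in diameter. The legs rest on z = 0, each leg's axis is inset half a diameter from the nearest pair of seat edges (so the leg's bounding box is flush with the corner).

The bookshelf is on top of the table, centred. Four stools sit around the table at the −y, +y, −x, +x sides.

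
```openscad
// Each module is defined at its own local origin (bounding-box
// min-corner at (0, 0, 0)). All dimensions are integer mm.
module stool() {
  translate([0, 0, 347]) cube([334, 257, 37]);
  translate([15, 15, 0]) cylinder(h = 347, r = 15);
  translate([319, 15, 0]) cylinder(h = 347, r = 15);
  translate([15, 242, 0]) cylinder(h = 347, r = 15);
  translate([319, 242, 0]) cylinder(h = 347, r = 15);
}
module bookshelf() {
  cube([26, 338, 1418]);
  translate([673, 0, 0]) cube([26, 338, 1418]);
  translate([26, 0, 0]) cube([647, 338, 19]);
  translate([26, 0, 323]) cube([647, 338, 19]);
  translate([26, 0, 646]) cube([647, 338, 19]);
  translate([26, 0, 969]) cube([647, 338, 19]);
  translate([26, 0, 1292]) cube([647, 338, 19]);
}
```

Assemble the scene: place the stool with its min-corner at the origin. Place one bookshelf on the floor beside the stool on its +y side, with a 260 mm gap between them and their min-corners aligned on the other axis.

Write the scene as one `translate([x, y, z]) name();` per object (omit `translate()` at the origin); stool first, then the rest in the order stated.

stool();
translate([0, 517, 0]) bookshelf();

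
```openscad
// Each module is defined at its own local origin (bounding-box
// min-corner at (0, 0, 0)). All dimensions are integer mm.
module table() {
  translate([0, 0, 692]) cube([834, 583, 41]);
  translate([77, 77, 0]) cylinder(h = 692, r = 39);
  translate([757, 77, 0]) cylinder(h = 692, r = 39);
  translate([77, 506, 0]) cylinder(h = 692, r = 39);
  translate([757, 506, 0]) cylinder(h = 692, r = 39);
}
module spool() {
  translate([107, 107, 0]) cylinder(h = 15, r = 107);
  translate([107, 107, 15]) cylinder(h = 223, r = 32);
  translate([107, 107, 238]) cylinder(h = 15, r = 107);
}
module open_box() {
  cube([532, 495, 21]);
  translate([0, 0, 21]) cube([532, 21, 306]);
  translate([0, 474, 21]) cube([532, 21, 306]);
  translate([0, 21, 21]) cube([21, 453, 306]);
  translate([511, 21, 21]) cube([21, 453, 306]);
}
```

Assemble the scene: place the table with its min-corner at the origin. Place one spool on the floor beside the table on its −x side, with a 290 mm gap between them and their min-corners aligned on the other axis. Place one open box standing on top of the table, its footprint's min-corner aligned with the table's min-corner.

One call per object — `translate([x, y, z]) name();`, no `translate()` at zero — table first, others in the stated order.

table();
translate([-504, 0, 0]) spool();
translate([0, 0, 733]) open_box();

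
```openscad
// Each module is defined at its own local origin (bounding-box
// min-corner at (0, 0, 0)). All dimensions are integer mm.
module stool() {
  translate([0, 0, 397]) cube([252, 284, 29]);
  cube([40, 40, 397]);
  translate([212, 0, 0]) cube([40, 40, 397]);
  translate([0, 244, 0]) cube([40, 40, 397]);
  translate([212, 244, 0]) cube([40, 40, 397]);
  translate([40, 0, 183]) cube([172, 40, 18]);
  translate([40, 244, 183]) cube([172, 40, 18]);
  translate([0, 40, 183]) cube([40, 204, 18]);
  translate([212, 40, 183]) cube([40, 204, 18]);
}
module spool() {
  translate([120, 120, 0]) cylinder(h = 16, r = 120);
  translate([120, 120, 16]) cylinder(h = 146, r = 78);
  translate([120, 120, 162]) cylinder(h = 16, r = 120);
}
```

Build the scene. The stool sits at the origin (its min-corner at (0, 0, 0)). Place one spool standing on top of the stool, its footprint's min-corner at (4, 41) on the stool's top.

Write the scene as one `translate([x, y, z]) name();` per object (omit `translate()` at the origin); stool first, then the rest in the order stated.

stool();
translate([4, 41, 426]) spool();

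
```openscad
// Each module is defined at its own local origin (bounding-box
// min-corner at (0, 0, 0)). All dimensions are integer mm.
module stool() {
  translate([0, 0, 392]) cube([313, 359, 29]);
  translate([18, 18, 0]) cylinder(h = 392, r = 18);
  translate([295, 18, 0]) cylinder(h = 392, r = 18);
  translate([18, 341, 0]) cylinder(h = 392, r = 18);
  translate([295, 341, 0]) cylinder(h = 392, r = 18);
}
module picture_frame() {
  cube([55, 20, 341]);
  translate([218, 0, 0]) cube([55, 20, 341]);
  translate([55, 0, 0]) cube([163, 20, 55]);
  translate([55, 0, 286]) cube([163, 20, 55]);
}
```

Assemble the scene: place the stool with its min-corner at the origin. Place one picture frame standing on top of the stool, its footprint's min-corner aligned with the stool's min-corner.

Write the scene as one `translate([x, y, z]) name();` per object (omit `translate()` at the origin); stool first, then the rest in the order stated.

stool();
translate([0, 0, 421]) picture_frame();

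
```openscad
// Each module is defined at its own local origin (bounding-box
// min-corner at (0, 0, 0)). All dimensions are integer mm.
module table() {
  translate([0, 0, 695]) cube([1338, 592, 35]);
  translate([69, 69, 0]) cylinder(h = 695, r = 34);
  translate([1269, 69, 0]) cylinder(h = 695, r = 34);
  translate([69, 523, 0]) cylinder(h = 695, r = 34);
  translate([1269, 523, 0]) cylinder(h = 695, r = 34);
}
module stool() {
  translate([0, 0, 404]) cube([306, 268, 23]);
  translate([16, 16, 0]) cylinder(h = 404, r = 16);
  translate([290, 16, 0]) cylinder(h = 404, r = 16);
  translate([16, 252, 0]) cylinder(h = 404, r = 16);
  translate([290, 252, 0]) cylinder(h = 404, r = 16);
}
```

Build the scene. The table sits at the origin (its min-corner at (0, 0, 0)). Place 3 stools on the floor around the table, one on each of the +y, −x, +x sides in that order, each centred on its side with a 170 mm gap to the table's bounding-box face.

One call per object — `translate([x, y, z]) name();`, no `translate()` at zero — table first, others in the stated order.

table();
translate([516, 762, 0]) stool();
translate([-476, 162, 0]) stool();
translate([1508, 162, 0]) stool();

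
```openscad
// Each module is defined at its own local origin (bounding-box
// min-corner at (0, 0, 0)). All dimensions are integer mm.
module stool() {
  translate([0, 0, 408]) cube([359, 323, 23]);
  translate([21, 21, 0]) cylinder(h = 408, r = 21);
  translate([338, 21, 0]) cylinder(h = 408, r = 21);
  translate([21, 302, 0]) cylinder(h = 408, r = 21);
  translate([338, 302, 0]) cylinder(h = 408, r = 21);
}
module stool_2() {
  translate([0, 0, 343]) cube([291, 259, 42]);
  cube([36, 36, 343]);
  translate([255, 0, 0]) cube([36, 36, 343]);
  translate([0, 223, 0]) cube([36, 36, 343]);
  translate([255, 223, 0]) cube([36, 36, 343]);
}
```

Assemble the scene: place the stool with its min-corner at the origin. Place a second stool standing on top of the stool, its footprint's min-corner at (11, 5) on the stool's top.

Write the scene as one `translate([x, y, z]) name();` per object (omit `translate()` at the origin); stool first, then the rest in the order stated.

stool();
translate([11, 5, 431]) stool_2();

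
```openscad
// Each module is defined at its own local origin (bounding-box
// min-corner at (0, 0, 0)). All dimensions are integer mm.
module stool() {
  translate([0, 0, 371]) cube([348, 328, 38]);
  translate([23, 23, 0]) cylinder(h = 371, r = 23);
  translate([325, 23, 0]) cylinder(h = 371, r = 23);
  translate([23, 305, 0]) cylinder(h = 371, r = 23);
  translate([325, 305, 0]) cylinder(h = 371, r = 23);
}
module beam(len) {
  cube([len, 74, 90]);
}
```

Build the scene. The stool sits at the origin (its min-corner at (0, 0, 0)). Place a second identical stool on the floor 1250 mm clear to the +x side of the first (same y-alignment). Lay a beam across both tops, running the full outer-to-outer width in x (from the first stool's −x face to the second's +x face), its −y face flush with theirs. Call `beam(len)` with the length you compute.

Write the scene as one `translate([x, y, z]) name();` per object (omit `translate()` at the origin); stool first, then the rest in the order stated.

stool();
translate([1598, 0, 0]) stool();
translate([0, 0, 409]) beam(1946);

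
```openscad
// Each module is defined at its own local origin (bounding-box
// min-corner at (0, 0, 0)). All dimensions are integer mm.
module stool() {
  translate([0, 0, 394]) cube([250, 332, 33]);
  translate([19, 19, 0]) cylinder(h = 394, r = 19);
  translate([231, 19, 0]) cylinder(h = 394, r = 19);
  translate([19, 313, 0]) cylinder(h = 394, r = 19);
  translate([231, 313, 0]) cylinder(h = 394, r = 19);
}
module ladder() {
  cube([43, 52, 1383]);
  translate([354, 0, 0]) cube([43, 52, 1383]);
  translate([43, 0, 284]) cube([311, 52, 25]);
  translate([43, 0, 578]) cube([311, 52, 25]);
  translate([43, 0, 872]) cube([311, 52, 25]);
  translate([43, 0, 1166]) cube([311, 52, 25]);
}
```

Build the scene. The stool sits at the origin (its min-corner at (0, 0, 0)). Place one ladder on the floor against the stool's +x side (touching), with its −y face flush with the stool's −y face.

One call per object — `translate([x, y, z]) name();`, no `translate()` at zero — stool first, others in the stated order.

stool();
translate([250, 0, 0]) ladder();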